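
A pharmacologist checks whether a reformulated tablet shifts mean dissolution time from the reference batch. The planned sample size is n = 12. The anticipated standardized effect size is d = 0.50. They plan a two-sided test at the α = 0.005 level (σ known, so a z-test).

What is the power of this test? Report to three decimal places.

Noncentrality parameter: δ = d·√n = 0.50 × √12 = 1.7321
Two-sided α = 0.005 → critical value z_{0.0025} = 2.807.
Power = Φ(δ − 2.807) + Φ(−δ − 2.807) = Φ(-1.075) + Φ(-4.539) = 0.1412 + 0.0000 = 0.1412.

Power ≈ 0.141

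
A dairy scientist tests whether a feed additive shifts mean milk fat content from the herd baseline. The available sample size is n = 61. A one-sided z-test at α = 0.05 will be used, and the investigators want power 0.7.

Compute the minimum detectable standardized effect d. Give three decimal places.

Required noncentrality: δ = z_{0.05} + z_{0.30} = 1.645 + 0.524 = 2.169.
δ = d·√n ⇒ d = δ/√n = 2.169/√61 = 0.2777.

d ≈ 0.278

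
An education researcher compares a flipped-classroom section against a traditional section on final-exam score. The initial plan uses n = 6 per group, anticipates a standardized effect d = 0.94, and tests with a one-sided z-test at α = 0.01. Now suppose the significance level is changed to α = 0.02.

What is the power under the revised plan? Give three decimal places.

δ = d·√(n/2) = 0.94 × √(6/2) = 1.6281 (unchanged). New critical value: z_{0.02} = 2.054.
Revised power = Φ(δ − 2.054) = Φ(-0.426) = 0.3352.

Power ≈ 0.335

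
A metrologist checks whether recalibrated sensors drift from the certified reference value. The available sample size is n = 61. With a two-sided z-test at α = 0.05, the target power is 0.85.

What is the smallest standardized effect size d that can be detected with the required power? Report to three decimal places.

Required noncentrality: δ = z_{0.025} + z_{0.15} = 1.960 + 1.036 = 2.996.
(Lower-tail contribution to power is negligible for δ > 0.)
δ = d·√n ⇒ d = δ/√n = 2.996/√61 = 0.3836.

d ≈ 0.384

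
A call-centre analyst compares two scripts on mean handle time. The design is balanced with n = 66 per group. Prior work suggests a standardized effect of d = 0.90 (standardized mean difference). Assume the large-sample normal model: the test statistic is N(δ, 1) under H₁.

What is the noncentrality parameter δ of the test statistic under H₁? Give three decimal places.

δ ≈ 5.170

The noncentrality parameter scales effect size by the design's sample-size factor: δ = d·√(n/2) = 0.90 × √(66/2) = 5.1701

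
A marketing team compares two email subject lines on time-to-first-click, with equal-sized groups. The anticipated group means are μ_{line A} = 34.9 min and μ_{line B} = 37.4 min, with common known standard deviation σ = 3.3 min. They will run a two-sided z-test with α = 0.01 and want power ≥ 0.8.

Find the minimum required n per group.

Standardized effect: d = |μ_{line A} − μ_{line B}| / σ = |34.9 − 37.4| / 3.3 = 0.7576
For power 0.8 need Φ(δ − z_{0.005}) = 0.8, so δ = z_{0.005} + z_{0.20} = 2.576 + 0.842 = 3.417.
(Ignoring the negligible lower-tail rejection probability gives the usual closed-form inversion.)
δ = d·√(n/2) ⇒ n = 2(δ/d)² = 2 × (3.417 / 0.7576)² = 40.70.
Round up to the next whole unit.

n = 41 per group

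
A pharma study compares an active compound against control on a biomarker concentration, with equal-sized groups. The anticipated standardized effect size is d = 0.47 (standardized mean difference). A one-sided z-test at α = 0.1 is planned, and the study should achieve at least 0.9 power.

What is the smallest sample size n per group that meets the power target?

n = 60 per group

Set Φ(δ − 1.282) = 0.9; then δ − 1.282 = Φ⁻¹(0.9) = 1.282, giving δ = 2.563.
δ = d·√(n/2) ⇒ n = 2(δ/d)² = 2 × (2.563 / 0.47)² = 59.48.
Rounding up, n = 60 per group.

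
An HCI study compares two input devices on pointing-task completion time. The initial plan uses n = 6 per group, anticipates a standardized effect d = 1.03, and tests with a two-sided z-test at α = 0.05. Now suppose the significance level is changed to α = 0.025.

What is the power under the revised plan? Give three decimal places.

δ = d·√(n/2) = 1.03 × √(6/2) = 1.7840 (unchanged). New critical value: z_{0.0125} = 2.241.
Revised power = Φ(δ − 2.241) + Φ(−δ − 2.241) = Φ(-0.457) + Φ(-4.025) = 0.3237 + 0.0000 = 0.3237.

Power ≈ 0.324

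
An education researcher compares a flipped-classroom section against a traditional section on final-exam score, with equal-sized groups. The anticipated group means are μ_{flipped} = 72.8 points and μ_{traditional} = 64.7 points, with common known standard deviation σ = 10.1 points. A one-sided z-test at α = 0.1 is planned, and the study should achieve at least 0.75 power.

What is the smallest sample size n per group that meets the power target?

n = 12 per group

Standardized effect: d = |μ_{flipped} − μ_{traditional}| / σ = |72.8 − 64.7| / 10.1 = 0.8020
Set Φ(δ − 1.282) = 0.75; then δ − 1.282 = Φ⁻¹(0.75) = 0.674, giving δ = 1.956.
δ = d·√(n/2) ⇒ n = 2(δ/d)² = 2 × (1.956 / 0.8020)² = 11.90.
Round up to the next whole unit.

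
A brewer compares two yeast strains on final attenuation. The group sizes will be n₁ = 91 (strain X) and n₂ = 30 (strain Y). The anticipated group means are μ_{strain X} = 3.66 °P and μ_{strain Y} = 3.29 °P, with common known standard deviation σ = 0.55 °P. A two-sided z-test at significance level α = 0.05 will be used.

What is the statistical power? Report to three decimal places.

Power ≈ 0.892

Standardized effect: d = |μ_{strain X} − μ_{strain Y}| / σ = |3.66 − 3.29| / 0.55 = 0.6727
Noncentrality parameter: δ = d / √(1/n₁ + 1/n₂) = 0.6727 / √(1/91 + 1/30) = 3.1954
Critical value for a two-sided test at α = 0.05: z_{α/2} = 1.960.
Power = Φ(δ − 1.960) + Φ(−δ − 1.960) = Φ(1.235) + Φ(-5.155) = 0.8917 + 0.0000 = 0.8917.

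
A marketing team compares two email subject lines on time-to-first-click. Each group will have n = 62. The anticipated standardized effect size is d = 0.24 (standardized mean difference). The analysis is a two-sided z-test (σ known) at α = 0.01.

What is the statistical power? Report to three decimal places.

Noncentrality parameter: δ = d·√(n/2) = 0.24 × √(62/2) = 1.3363
Two-sided α = 0.01 → critical value z_{0.005} = 2.576.
Power = Φ(δ − 2.576) + Φ(−δ − 2.576) = Φ(-1.240) + Φ(-3.912) = 0.1076 + 0.0000 = 0.1076.

Power ≈ 0.108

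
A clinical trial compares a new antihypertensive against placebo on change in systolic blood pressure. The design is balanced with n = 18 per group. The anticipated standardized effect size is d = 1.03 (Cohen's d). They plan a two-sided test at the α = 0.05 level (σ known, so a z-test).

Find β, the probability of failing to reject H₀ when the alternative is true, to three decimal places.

Noncentrality parameter: λ = d·√(n/2) = 1.03 × √(18/2) = 3.0900
Two-sided α = 0.05 → critical value z_{0.025} = 1.960.
Power = Φ(λ − 1.960) + Φ(−λ − 1.960) = Φ(1.130) + Φ(-5.050) = 0.8708 + 0.0000 = 0.8708.
Type II error: β = 1 − power = 1 − 0.8708 = 0.1292.

β ≈ 0.129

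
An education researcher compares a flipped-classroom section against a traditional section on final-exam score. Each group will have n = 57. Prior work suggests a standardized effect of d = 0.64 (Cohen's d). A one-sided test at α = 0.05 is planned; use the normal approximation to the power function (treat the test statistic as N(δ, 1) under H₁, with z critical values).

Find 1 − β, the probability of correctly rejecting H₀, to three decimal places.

Noncentrality parameter: δ = d·√(n/2) = 0.64 × √(57/2) = 3.4167
Critical value for a one-sided test at α = 0.05: z_α = 1.645.
Power = Φ(δ − 1.645) = Φ(1.772) = 0.9618.

Power ≈ 0.962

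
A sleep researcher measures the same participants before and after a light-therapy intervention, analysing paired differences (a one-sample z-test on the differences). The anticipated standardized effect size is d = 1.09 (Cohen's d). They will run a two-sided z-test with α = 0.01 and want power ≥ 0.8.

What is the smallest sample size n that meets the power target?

n = 10

Set Φ(δ − 2.576) = 0.8; then δ − 2.576 = Φ⁻¹(0.8) = 0.842, giving δ = 3.417.
(For δ > 0 the lower-tail rejection region contributes negligibly to power, so the one-term inversion is standard.)
δ = d·√n ⇒ n = (δ/d)² = (3.417 / 1.09)² = 9.83.
Round up to the next whole unit.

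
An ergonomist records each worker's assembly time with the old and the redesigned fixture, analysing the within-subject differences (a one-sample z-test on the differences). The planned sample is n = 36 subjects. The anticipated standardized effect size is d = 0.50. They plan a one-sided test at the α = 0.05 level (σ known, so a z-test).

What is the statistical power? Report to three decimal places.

Power ≈ 0.912

Noncentrality parameter: δ = d·√n = 0.50 × √36 = 3.0000
One-sided α = 0.05 → critical value z_{0.05} = 1.645.
Power = P(Z > 1.645 − δ) = Φ(1.355) = 0.9123.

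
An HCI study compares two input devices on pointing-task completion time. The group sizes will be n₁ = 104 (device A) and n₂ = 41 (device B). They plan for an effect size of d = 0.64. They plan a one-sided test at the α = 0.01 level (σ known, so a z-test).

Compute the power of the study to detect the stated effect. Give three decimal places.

Noncentrality parameter: δ = d / √(1/n₁ + 1/n₂) = 0.64 / √(1/104 + 1/41) = 3.4706
One-sided α = 0.01 → critical value z_{0.01} = 2.326.
Power = P(Z > 2.326 − δ) = Φ(1.144) = 0.8737.

Power ≈ 0.874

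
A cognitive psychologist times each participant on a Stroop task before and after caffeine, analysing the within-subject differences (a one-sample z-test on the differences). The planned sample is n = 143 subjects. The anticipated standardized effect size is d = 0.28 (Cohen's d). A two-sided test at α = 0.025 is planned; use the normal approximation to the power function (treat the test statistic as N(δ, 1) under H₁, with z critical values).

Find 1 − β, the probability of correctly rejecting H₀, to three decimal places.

Noncentrality parameter: δ = d·√n = 0.28 × √143 = 3.3483
Two-sided α = 0.025 → critical value z_{0.0125} = 2.241.
Power = Φ(δ − 2.241) + Φ(−δ − 2.241) = Φ(1.107) + Φ(-5.590) = 0.8658 + 0.0000 = 0.8658.

Power ≈ 0.866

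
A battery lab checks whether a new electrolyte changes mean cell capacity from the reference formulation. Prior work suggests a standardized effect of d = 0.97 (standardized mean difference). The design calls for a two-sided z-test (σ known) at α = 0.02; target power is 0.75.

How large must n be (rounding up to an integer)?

n = 10

For power 0.75 need Φ(δ − z_{0.01}) = 0.75, so δ = z_{0.01} + z_{0.25} = 2.326 + 0.674 = 3.001.
(For δ > 0 the lower-tail rejection region contributes negligibly to power, so the one-term inversion is standard.)
δ = d·√n ⇒ n = (δ/d)² = (3.001 / 0.97)² = 9.57.
Rounding up, n = 10.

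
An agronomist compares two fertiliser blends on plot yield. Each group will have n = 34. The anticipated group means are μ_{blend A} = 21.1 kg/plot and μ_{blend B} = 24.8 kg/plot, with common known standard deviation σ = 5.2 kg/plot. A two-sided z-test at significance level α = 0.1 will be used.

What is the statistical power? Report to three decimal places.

Standardized effect: d = |μ_{blend A} − μ_{blend B}| / σ = |21.1 − 24.8| / 5.2 = 0.7115
Noncentrality parameter: δ = d·√(n/2) = 0.7115 × √(34/2) = 2.9337
Critical value for a two-sided test at α = 0.1: z_{α/2} = 1.645.
Power = Φ(δ − 1.645) + Φ(−δ − 1.645) = Φ(1.289) + Φ(-4.579) = 0.9013 + 0.0000 = 0.9013.

Power ≈ 0.901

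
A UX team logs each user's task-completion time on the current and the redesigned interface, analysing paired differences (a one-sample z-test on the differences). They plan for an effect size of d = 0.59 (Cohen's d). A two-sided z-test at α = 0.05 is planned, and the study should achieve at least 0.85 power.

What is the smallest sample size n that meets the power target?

n = 26

For power 0.85 need Φ(δ − z_{0.025}) = 0.85, so δ = z_{0.025} + z_{0.15} = 1.960 + 1.036 = 2.996.
(Ignoring the negligible lower-tail rejection probability gives the usual closed-form inversion.)
δ = d·√n ⇒ n = (δ/d)² = (2.996 / 0.59)² = 25.79.
Rounding up, n = 26.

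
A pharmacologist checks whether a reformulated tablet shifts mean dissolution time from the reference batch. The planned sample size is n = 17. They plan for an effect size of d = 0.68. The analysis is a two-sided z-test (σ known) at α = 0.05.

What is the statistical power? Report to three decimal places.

Noncentrality parameter: δ = d·√n = 0.68 × √17 = 2.8037
Two-sided α = 0.05 → critical value z_{0.025} = 1.960.
Power = Φ(δ − 1.960) + Φ(−δ − 1.960) = Φ(0.844) + Φ(-4.764) = 0.8006 + 0.0000 = 0.8006.

Power ≈ 0.801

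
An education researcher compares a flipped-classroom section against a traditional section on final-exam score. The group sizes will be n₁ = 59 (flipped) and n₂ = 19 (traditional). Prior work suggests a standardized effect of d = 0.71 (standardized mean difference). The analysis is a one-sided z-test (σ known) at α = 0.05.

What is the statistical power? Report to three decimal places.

Power ≈ 0.852

Noncentrality parameter: δ = d / √(1/n₁ + 1/n₂) = 0.71 / √(1/59 + 1/19) = 2.6916
Critical value for a one-sided test at α = 0.05: z_α = 1.645.
Power = Φ(δ − 1.645) = Φ(1.047) = 0.8524.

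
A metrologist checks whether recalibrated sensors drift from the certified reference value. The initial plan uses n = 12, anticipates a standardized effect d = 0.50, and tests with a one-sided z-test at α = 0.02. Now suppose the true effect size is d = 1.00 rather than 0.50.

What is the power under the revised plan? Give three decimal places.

Power ≈ 0.921

With d = 1.00: δ = d·√n = 1.00 × √12 = 3.4641. Critical value z_{0.02} = 2.054.
Revised power = P(Z > 2.054 − δ) = Φ(1.410) = 0.9208.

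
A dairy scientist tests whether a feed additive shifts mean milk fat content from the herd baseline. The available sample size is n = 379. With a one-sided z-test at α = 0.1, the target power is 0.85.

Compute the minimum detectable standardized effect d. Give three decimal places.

Required noncentrality: δ = z_{0.1} + z_{0.15} = 1.282 + 1.036 = 2.318.
δ = d·√n ⇒ d = δ/√n = 2.318/√379 = 0.1191.

d ≈ 0.119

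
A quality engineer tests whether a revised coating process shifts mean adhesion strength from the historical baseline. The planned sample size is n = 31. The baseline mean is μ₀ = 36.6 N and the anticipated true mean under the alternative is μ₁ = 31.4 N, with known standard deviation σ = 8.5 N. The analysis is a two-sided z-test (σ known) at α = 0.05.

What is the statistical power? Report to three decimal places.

Power ≈ 0.926

Standardized effect: d = |μ₁ − μ₀| / σ = |31.4 − 36.6| / 8.5 = 0.6118
Noncentrality parameter: δ = d·√n = 0.6118 × √31 = 3.4062
Two-sided α = 0.05 → critical value z_{0.025} = 1.960.
Power = Φ(δ − 1.960) + Φ(−δ − 1.960) = Φ(1.446) + Φ(-5.366) = 0.9259 + 0.0000 = 0.9259.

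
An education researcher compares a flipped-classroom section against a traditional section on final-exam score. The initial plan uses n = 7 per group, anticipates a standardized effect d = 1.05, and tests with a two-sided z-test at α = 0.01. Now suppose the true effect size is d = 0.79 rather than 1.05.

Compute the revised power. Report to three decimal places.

Power ≈ 0.136

With d = 0.79: δ = d·√(n/2) = 0.79 × √(7/2) = 1.4780. Critical value z_{0.005} = 2.576.
Revised power = Φ(δ − 2.576) + Φ(−δ − 2.576) = Φ(-1.098) + Φ(-4.054) = 0.1361 + 0.0000 = 0.1362.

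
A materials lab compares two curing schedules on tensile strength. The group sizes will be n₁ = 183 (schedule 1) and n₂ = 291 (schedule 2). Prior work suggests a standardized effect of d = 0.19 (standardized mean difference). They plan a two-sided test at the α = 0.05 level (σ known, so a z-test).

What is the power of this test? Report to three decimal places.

Power ≈ 0.522

Noncentrality parameter: δ = d / √(1/n₁ + 1/n₂) = 0.19 / √(1/183 + 1/291) = 2.0139
Critical value for a two-sided test at α = 0.05: z_{α/2} = 1.960.
Power = Φ(δ − 1.960) + Φ(−δ − 1.960) = Φ(0.054) + Φ(-3.974) = 0.5215 + 0.0000 = 0.5215.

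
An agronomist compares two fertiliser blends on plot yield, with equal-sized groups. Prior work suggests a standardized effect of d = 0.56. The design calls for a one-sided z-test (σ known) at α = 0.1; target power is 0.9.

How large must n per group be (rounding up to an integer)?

n = 42 per group

Set Φ(δ − 1.282) = 0.9; then δ − 1.282 = Φ⁻¹(0.9) = 1.282, giving δ = 2.563.
δ = d·√(n/2) ⇒ n = 2(δ/d)² = 2 × (2.563 / 0.56)² = 41.90.
Rounding up, n = 42 per group.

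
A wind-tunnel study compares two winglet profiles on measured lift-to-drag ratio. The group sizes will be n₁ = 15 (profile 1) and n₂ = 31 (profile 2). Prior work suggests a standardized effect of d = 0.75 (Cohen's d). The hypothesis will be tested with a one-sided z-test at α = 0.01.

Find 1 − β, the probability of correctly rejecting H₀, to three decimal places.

Power ≈ 0.523

Noncentrality parameter: δ = d / √(1/n₁ + 1/n₂) = 0.75 / √(1/15 + 1/31) = 2.3846
Critical value for a one-sided test at α = 0.01: z_α = 2.326.
Power = Φ(δ − 2.326) = Φ(0.058) = 0.5232.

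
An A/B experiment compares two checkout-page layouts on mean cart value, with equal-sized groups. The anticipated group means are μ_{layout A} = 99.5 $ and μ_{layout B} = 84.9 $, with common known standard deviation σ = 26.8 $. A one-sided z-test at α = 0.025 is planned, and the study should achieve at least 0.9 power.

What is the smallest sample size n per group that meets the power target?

Standardized effect: d = |μ_{layout A} − μ_{layout B}| / σ = |99.5 − 84.9| / 26.8 = 0.5448
Set Φ(δ − 1.960) = 0.9; then δ − 1.960 = Φ⁻¹(0.9) = 1.282, giving δ = 3.242.
δ = d·√(n/2) ⇒ n = 2(δ/d)² = 2 × (3.242 / 0.5448)² = 70.81.
Round up to the next whole unit.

n = 71 per group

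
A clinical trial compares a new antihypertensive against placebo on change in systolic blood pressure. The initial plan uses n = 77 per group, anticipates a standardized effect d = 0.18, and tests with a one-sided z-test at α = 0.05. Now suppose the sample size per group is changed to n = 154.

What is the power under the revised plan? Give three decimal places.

Power ≈ 0.474

With n = 154 per group: δ = d·√(n/2) = 0.18 × √(154/2) = 1.5795. Critical value z_{0.05} = 1.645.
Revised power = P(Z > 1.645 − δ) = Φ(-0.065) = 0.4739.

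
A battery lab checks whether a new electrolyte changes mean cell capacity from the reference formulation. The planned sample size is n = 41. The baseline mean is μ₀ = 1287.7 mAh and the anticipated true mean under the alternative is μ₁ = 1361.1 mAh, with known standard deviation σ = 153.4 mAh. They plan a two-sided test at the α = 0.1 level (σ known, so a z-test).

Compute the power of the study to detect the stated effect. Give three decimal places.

Power ≈ 0.922

Standardized effect: d = |μ₁ − μ₀| / σ = |1361.1 − 1287.7| / 153.4 = 0.4785
Noncentrality parameter: δ = d·√n = 0.4785 × √41 = 3.0638
Two-sided α = 0.1 → critical value z_{0.05} = 1.645.
Power = Φ(δ − 1.645) + Φ(−δ − 1.645) = Φ(1.419) + Φ(-4.709) = 0.9220 + 0.0000 = 0.9220.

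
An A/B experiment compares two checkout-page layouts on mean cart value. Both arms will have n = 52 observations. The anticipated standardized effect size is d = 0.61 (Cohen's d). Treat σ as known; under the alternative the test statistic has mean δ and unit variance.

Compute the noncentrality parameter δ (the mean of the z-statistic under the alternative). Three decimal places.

The noncentrality parameter scales effect size by the design's sample-size factor: δ = d·√(n/2) = 0.61 × √(52/2) = 3.1104

δ ≈ 3.110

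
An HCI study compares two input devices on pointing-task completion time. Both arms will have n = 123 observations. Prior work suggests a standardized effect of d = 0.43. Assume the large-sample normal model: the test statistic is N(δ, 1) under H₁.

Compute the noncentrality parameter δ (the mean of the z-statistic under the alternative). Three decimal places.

δ = d·√(n/2) = 0.43 × √(123/2) = 3.3721

δ ≈ 3.372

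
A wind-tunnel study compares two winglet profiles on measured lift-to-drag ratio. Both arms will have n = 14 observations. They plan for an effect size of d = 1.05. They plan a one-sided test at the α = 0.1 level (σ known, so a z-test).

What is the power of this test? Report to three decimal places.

Power ≈ 0.933

Noncentrality parameter: δ = d·√(n/2) = 1.05 × √(14/2) = 2.7780
One-sided α = 0.1 → critical value z_{0.1} = 1.282.
Power = Φ(δ − 1.282) = Φ(1.496) = 0.9327.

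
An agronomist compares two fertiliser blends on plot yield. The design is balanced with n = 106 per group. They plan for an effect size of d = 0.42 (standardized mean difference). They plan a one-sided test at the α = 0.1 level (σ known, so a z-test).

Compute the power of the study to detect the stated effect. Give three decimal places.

Power ≈ 0.962

Noncentrality parameter: δ = d·√(n/2) = 0.42 × √(106/2) = 3.0576
One-sided α = 0.1 → critical value z_{0.1} = 1.282.
Power = Φ(δ − 1.282) = Φ(1.776) = 0.9621.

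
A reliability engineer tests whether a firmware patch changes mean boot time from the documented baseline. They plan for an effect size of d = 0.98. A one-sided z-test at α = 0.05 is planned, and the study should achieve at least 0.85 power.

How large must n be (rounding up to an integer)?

n = 8

Set Φ(δ − 1.645) = 0.85; then δ − 1.645 = Φ⁻¹(0.85) = 1.036, giving δ = 2.681.
δ = d·√n ⇒ n = (δ/d)² = (2.681 / 0.98)² = 7.49.
Rounding up, n = 8.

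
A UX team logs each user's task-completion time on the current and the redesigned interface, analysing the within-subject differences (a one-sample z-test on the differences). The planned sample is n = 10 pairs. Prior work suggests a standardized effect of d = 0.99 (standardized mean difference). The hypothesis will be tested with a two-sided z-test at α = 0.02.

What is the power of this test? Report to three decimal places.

Noncentrality parameter: λ = d·√n = 0.99 × √10 = 3.1307
Critical value for a two-sided test at α = 0.02: z_{α/2} = 2.326.
Power = Φ(λ − 2.326) + Φ(−λ − 2.326) = Φ(0.804) + Φ(-5.457) = 0.7894 + 0.0000 = 0.7894.

Power ≈ 0.789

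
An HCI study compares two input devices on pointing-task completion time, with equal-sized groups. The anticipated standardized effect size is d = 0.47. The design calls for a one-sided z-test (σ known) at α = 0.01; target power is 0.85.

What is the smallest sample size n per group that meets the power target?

n = 103 per group

Set Φ(δ − 2.326) = 0.85; then δ − 2.326 = Φ⁻¹(0.85) = 1.036, giving δ = 3.363.
δ = d·√(n/2) ⇒ n = 2(δ/d)² = 2 × (3.363 / 0.47)² = 102.38.
Rounding up, n = 103 per group.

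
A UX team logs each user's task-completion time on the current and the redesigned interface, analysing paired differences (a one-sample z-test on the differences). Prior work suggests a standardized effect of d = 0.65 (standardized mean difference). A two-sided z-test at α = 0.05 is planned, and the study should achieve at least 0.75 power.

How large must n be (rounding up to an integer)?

For power 0.75 need Φ(δ − z_{0.025}) = 0.75, so δ = z_{0.025} + z_{0.25} = 1.960 + 0.674 = 2.634.
(The Φ(−δ − z_{α/2}) term is vanishingly small for δ > 0 and is dropped in the standard sample-size formula.)
δ = d·√n ⇒ n = (δ/d)² = (2.634 / 0.65)² = 16.43.
Round up to the next whole unit.

n = 17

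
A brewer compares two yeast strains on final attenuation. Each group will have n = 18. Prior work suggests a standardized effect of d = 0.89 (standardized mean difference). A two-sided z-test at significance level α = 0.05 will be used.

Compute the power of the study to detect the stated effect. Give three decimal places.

Noncentrality parameter: δ = d·√(n/2) = 0.89 × √(18/2) = 2.6700
Two-sided α = 0.05 → critical value z_{0.025} = 1.960.
Power = Φ(δ − 1.960) + Φ(−δ − 1.960) = Φ(0.710) + Φ(-4.630) = 0.7612 + 0.0000 = 0.7612.

Power ≈ 0.761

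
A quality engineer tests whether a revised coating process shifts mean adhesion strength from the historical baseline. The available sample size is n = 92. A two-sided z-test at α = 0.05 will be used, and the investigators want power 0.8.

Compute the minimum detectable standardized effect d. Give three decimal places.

Required noncentrality: δ = z_{0.025} + z_{0.20} = 1.960 + 0.842 = 2.802.
(The second rejection-region term Φ(−δ − z_{α/2}) is negligible and dropped.)
δ = d·√n ⇒ d = δ/√n = 2.802/√92 = 0.2921.

d ≈ 0.292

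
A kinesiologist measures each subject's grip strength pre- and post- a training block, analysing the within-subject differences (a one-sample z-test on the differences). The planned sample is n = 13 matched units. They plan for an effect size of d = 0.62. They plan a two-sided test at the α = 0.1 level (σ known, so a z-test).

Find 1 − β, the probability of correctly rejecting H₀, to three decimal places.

Power ≈ 0.723

Noncentrality parameter: δ = d·√n = 0.62 × √13 = 2.2354
Critical value for a two-sided test at α = 0.1: z_{α/2} = 1.645.
Power = Φ(δ − 1.645) + Φ(−δ − 1.645) = Φ(0.591) + Φ(-3.880) = 0.7226 + 0.0001 = 0.7227.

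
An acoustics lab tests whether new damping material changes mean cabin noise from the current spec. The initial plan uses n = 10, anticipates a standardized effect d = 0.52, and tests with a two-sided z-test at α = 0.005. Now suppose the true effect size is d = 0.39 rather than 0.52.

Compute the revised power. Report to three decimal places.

Power ≈ 0.058

With d = 0.39: δ = d·√n = 0.39 × √10 = 1.2333. Critical value z_{0.0025} = 2.807.
Revised power = Φ(δ − 2.807) + Φ(−δ − 2.807) = Φ(-1.574) + Φ(-4.040) = 0.0578 + 0.0000 = 0.0578.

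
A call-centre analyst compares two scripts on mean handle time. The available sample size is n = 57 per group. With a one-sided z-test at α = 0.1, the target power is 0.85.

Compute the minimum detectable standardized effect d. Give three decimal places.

Required noncentrality: δ = z_{0.1} + z_{0.15} = 1.282 + 1.036 = 2.318.
δ = d·√(n/2) ⇒ d = δ/√(n/2) = 2.318/√(57/2) = 0.4342.

d ≈ 0.434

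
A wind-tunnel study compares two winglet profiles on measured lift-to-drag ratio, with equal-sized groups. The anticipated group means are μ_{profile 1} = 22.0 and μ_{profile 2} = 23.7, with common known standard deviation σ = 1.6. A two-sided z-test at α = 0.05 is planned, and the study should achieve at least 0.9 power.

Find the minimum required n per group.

Standardized effect: d = |μ_{profile 1} − μ_{profile 2}| / σ = |22.0 − 23.7| / 1.6 = 1.0625
Set Φ(δ − 1.960) = 0.9; then δ − 1.960 = Φ⁻¹(0.9) = 1.282, giving δ = 3.242.
(The Φ(−δ − z_{α/2}) term is vanishingly small for δ > 0 and is dropped in the standard sample-size formula.)
δ = d·√(n/2) ⇒ n = 2(δ/d)² = 2 × (3.242 / 1.0625)² = 18.62.
Rounding up, n = 19 per group.

n = 19 per group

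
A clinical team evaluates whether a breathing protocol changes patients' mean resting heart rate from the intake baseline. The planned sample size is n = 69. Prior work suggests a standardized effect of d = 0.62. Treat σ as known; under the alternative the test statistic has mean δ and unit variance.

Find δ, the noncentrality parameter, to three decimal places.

δ ≈ 5.150

The noncentrality parameter scales effect size by the design's sample-size factor: δ = d·√n = 0.62 × √69 = 5.1501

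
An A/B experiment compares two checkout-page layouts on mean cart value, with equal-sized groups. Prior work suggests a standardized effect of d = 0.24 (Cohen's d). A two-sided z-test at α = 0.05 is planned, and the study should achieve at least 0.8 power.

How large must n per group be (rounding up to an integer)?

n = 273 per group

Set Φ(δ − 1.960) = 0.8; then δ − 1.960 = Φ⁻¹(0.8) = 0.842, giving δ = 2.802.
(For δ > 0 the lower-tail rejection region contributes negligibly to power, so the one-term inversion is standard.)
δ = d·√(n/2) ⇒ n = 2(δ/d)² = 2 × (2.802 / 0.24)² = 272.53.
Round up to the next whole unit.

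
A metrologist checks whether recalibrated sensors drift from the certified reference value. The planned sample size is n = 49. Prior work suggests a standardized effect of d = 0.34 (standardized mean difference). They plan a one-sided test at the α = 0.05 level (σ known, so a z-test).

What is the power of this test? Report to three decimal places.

Noncentrality parameter: δ = d·√n = 0.34 × √49 = 2.3800
One-sided α = 0.05 → critical value z_{0.05} = 1.645.
Power = P(Z > 1.645 − δ) = Φ(0.735) = 0.7689.

Power ≈ 0.769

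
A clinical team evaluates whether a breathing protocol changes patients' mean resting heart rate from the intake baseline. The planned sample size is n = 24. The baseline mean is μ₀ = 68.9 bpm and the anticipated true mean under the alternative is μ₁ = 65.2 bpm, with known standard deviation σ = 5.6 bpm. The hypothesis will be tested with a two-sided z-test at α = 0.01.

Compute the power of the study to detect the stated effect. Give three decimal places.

Power ≈ 0.746

Standardized effect: d = |μ₁ − μ₀| / σ = |65.2 − 68.9| / 5.6 = 0.6607
Noncentrality parameter: δ = d·√n = 0.6607 × √24 = 3.2368
Critical value for a two-sided test at α = 0.01: z_{α/2} = 2.576.
Power = Φ(δ − 2.576) + Φ(−δ − 2.576) = Φ(0.661) + Φ(-5.813) = 0.7457 + 0.0000 = 0.7457.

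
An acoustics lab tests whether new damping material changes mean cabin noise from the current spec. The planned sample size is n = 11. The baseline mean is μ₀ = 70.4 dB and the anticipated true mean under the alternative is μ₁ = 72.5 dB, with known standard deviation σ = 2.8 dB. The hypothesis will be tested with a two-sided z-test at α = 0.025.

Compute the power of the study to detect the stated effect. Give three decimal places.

Standardized effect: d = |μ₁ − μ₀| / σ = |72.5 − 70.4| / 2.8 = 0.7500
Noncentrality parameter: δ = d·√n = 0.7500 × √11 = 2.4875
Two-sided α = 0.025 → critical value z_{0.0125} = 2.241.
Power = Φ(δ − 2.241) + Φ(−δ − 2.241) = Φ(0.246) + Φ(-4.729) = 0.5972 + 0.0000 = 0.5972.

Power ≈ 0.597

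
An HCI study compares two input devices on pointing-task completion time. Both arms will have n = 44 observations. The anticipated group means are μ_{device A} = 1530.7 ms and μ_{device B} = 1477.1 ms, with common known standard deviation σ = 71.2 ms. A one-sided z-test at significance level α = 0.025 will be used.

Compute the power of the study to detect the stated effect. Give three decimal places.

Standardized effect: d = |μ_{device A} − μ_{device B}| / σ = |1530.7 − 1477.1| / 71.2 = 0.7528
Noncentrality parameter: λ = d·√(n/2) = 0.7528 × √(44/2) = 3.5310
One-sided α = 0.025 → critical value z_{0.025} = 1.960.
Power = Φ(λ − 1.960) = Φ(1.571) = 0.9419.

Power ≈ 0.942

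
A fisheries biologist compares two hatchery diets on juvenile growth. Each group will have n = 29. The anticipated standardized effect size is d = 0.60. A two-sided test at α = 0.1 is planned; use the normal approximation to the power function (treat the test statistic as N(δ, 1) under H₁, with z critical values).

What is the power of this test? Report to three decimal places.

Noncentrality parameter: δ = d·√(n/2) = 0.60 × √(29/2) = 2.2847
Two-sided α = 0.1 → critical value z_{0.05} = 1.645.
Power = Φ(δ − 1.645) + Φ(−δ − 1.645) = Φ(0.640) + Φ(-3.930) = 0.7389 + 0.0000 = 0.7389.

Power ≈ 0.739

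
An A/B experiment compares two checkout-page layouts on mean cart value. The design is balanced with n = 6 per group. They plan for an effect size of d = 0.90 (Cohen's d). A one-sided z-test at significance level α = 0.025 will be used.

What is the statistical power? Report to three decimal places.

Noncentrality parameter: δ = d·√(n/2) = 0.90 × √(6/2) = 1.5588
Critical value for a one-sided test at α = 0.025: z_α = 1.960.
Power = Φ(δ − 1.960) = Φ(-0.401) = 0.3442.

Power ≈ 0.344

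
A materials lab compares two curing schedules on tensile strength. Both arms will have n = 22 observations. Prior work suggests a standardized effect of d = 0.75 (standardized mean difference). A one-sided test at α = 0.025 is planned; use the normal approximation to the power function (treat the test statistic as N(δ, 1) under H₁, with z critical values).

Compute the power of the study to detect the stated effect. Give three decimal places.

Power ≈ 0.701

Noncentrality parameter: δ = d·√(n/2) = 0.75 × √(22/2) = 2.4875
Critical value for a one-sided test at α = 0.025: z_α = 1.960.
Power = P(Z > 1.960 − δ) = Φ(0.528) = 0.7011.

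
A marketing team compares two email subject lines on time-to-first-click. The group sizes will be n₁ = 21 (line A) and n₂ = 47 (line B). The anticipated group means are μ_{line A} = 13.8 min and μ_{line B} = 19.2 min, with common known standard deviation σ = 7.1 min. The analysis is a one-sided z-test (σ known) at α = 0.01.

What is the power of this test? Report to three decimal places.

Power ≈ 0.716

Standardized effect: d = |μ_{line A} − μ_{line B}| / σ = |13.8 − 19.2| / 7.1 = 0.7606
Noncentrality parameter: δ = d / √(1/n₁ + 1/n₂) = 0.7606 / √(1/21 + 1/47) = 2.8976
Critical value for a one-sided test at α = 0.01: z_α = 2.326.
Power = P(Z > 2.326 − δ) = Φ(0.571) = 0.7161.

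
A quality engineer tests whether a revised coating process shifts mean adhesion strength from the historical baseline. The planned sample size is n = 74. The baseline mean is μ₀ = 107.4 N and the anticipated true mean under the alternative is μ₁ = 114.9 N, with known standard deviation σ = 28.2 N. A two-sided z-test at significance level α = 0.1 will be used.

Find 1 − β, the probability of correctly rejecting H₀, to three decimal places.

Standardized effect: d = |μ₁ − μ₀| / σ = |114.9 − 107.4| / 28.2 = 0.2660
Noncentrality parameter: δ = d·√n = 0.2660 × √74 = 2.2879
Critical value for a two-sided test at α = 0.1: z_{α/2} = 1.645.
Power = Φ(δ − 1.645) + Φ(−δ − 1.645) = Φ(0.643) + Φ(-3.933) = 0.7399 + 0.0000 = 0.7399.

Power ≈ 0.740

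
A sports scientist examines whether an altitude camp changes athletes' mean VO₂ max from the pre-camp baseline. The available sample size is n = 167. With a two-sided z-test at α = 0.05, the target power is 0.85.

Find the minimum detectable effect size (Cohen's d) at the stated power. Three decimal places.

Need Φ(δ − 1.960) = 0.85, so δ = 1.960 + 1.036 = 2.996.
(Lower-tail contribution to power is negligible for δ > 0.)
δ = d·√n ⇒ d = δ/√n = 2.996/√167 = 0.2319.

d ≈ 0.232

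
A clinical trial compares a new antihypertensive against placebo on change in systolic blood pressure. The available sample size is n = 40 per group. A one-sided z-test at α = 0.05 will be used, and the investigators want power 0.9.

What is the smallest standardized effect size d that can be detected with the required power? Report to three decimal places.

Need Φ(δ − 1.645) = 0.9, so δ = 1.645 + 1.282 = 2.926.
δ = d·√(n/2) ⇒ d = δ/√(n/2) = 2.926/√(40/2) = 0.6544.

d ≈ 0.654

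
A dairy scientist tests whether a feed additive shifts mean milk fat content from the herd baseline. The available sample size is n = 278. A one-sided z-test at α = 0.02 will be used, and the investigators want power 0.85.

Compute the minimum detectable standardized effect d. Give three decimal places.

Need Φ(δ − 2.054) = 0.85, so δ = 2.054 + 1.036 = 3.090.
δ = d·√n ⇒ d = δ/√n = 3.090/√278 = 0.1853.

d ≈ 0.185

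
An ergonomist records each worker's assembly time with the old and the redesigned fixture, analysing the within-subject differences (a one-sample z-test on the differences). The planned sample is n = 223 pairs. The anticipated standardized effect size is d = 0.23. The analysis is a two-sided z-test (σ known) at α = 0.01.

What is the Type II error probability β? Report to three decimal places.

Noncentrality parameter: λ = d·√n = 0.23 × √223 = 3.4346
Critical value for a two-sided test at α = 0.01: z_{α/2} = 2.576.
Power = Φ(λ − 2.576) + Φ(−λ − 2.576) = Φ(0.859) + Φ(-6.010) = 0.8048 + 0.0000 = 0.8048.
Type II error: β = 1 − power = 1 − 0.8048 = 0.1952.

β ≈ 0.195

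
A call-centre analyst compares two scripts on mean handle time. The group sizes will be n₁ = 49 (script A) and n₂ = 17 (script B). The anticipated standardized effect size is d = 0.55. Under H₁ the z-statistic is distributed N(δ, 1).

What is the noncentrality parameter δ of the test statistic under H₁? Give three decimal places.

δ ≈ 1.954

The noncentrality parameter scales effect size by the design's sample-size factor: δ = d / √(1/n₁ + 1/n₂) = 0.55 / √(1/49 + 1/17) = 1.9539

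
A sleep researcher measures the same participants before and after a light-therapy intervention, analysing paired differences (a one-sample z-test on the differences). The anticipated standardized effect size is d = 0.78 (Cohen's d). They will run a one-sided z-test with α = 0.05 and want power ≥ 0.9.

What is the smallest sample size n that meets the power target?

Set Φ(δ − 1.645) = 0.9; then δ − 1.645 = Φ⁻¹(0.9) = 1.282, giving δ = 2.926.
δ = d·√n ⇒ n = (δ/d)² = (2.926 / 0.78)² = 14.08.
Rounding up, n = 15.

n = 15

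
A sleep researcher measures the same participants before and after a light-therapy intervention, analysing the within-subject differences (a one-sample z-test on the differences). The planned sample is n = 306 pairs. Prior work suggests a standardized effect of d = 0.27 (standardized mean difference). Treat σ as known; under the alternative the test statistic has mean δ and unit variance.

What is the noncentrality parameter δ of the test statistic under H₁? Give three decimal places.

δ = d·√n = 0.27 × √306 = 4.7231

δ ≈ 4.723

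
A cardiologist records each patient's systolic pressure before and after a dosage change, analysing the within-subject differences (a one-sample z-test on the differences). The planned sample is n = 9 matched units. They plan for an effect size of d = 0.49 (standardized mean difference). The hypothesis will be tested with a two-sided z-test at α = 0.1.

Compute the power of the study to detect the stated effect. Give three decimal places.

Power ≈ 0.432

Noncentrality parameter: δ = d·√n = 0.49 × √9 = 1.4700
Two-sided α = 0.1 → critical value z_{0.05} = 1.645.
Power = Φ(δ − 1.645) + Φ(−δ − 1.645) = Φ(-0.175) + Φ(-3.115) = 0.4306 + 0.0009 = 0.4315.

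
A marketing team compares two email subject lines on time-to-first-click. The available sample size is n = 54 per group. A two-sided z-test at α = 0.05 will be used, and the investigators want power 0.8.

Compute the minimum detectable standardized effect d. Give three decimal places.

Required noncentrality: δ = z_{0.025} + z_{0.20} = 1.960 + 0.842 = 2.802.
(The second rejection-region term Φ(−δ − z_{α/2}) is negligible and dropped.)
δ = d·√(n/2) ⇒ d = δ/√(n/2) = 2.802/√(54/2) = 0.5392.

d ≈ 0.539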